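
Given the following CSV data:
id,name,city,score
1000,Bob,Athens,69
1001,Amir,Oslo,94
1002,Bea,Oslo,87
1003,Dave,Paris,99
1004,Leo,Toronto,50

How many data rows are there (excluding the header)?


Counting rows (excluding header):
Header: id,name,city,score
Data rows: 5

ANSWER: 5


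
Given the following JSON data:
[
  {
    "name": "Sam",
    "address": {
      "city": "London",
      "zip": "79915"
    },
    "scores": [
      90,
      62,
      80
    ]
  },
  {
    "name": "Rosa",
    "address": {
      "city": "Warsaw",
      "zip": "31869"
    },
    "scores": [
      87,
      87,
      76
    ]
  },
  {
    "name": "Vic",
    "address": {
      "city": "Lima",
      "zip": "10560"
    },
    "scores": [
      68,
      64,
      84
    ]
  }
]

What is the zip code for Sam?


Path: records[0].address.zip
Value: 79915

ANSWER: 79915


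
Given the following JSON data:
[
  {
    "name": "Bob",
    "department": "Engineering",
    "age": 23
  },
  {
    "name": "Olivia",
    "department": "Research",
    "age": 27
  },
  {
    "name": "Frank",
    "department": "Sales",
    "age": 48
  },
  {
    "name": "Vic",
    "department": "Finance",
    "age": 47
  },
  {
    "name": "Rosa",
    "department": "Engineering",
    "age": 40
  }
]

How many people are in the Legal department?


Scanning records for department = Legal
  No matches found
Count: 0

ANSWER: 0


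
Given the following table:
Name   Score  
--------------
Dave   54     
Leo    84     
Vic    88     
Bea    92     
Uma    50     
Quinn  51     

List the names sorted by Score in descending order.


Sorting by Score (descending):
  Bea: 92
  Vic: 88
  Leo: 84
  Dave: 54
  Quinn: 51
  Uma: 50


ANSWER: Bea, Vic, Leo, Dave, Quinn, Uma


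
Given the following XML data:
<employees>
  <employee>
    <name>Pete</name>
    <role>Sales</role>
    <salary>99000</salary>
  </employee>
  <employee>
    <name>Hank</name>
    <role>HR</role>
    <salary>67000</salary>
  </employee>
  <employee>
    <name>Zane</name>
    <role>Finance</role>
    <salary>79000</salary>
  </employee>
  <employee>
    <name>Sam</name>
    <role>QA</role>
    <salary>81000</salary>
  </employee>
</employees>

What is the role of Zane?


Searching for <employee> with <name>Zane</name>
Found at position 3
<role>Finance</role>

ANSWER: Finance


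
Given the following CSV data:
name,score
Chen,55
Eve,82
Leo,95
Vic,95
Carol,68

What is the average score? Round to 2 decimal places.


Scores: 55, 82, 95, 95, 68
Sum = 395
Count = 5
Average = 395 / 5 = 79.00

ANSWER: 79.00


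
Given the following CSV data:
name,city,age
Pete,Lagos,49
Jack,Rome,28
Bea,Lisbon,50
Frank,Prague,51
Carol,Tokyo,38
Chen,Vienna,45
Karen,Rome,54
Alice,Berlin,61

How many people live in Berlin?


Scanning city column for 'Berlin':
  Row 8: Alice -> MATCH
Total matches: 1

ANSWER: 1


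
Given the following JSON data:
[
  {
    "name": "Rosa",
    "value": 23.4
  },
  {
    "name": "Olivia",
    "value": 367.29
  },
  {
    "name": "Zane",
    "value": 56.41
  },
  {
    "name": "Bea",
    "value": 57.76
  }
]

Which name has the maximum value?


Comparing values:
  Rosa: 23.4
  Olivia: 367.29
  Zane: 56.41
  Bea: 57.76
Maximum: Olivia (367.29)

ANSWER: Olivia


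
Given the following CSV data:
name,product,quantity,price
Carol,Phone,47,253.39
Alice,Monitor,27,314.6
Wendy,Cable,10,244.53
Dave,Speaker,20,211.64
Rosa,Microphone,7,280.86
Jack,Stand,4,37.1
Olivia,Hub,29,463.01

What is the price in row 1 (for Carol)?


Row 1: Carol
Column 'price' = 253.39

ANSWER: 253.39


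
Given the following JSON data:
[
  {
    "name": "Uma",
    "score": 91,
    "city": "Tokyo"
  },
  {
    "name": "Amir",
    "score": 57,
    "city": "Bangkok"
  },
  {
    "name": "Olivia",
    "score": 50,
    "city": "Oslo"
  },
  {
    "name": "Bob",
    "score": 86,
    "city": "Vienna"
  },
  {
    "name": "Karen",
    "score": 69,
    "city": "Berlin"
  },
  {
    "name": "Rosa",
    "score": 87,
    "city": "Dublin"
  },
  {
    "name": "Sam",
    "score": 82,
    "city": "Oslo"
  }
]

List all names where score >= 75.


Filtering records where score >= 75:
  Uma (score=91) -> YES
  Amir (score=57) -> no
  Olivia (score=50) -> no
  Bob (score=86) -> YES
  Karen (score=69) -> no
  Rosa (score=87) -> YES
  Sam (score=82) -> YES


ANSWER: Uma, Bob, Rosa, Sam


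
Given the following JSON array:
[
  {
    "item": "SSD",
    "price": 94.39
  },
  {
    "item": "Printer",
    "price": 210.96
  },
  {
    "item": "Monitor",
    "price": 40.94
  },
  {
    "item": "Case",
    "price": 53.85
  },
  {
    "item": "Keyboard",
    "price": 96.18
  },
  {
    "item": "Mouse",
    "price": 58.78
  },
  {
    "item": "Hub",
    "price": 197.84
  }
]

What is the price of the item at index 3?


Array index 3 -> Case
price = 53.85

ANSWER: 53.85


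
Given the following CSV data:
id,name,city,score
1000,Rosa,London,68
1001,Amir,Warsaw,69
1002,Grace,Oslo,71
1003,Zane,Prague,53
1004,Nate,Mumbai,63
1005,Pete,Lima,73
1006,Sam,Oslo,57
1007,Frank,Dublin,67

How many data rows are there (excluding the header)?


Counting rows (excluding header):
Header: id,name,city,score
Data rows: 8

ANSWER: 8


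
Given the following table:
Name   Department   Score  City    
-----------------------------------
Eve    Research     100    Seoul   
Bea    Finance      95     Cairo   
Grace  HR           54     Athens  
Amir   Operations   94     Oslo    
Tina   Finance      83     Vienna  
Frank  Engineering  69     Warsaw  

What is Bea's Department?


Row 2: Bea
Department = Finance

ANSWER: Finance


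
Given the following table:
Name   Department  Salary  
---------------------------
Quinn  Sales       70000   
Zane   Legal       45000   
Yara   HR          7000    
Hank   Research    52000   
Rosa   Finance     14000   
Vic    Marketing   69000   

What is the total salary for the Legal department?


Legal department members:
  Zane: 45000
Total = 45000 = 45000

ANSWER: 45000


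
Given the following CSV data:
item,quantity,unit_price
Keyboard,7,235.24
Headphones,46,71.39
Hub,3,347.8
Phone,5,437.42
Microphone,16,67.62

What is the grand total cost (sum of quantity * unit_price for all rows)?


Computing row totals:
  Keyboard: 7 * 235.24 = 1646.68
  Headphones: 46 * 71.39 = 3283.94
  Hub: 3 * 347.8 = 1043.4
  Phone: 5 * 437.42 = 2187.1
  Microphone: 16 * 67.62 = 1081.92
Grand total = 1646.68 + 3283.94 + 1043.4 + 2187.1 + 1081.92 = 9243.04

ANSWER: 9243.04


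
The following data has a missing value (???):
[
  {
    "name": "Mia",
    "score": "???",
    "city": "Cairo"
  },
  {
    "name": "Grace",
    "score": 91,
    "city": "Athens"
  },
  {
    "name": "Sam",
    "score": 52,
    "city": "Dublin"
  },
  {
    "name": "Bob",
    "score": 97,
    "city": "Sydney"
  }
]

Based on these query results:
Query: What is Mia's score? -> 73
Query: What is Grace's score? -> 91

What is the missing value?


The missing value is Mia's score
From query: Mia's score = 73

ANSWER: 73


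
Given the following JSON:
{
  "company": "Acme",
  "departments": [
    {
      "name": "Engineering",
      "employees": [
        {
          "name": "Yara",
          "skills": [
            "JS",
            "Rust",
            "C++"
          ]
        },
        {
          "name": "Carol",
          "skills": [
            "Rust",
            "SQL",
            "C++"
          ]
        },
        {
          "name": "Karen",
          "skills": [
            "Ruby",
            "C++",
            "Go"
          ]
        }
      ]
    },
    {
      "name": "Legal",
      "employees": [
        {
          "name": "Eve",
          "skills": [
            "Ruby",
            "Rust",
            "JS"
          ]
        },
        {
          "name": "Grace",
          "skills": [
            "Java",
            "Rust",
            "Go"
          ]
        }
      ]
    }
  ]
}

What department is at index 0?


Path: departments[0].name
Value: Engineering

ANSWER: Engineering


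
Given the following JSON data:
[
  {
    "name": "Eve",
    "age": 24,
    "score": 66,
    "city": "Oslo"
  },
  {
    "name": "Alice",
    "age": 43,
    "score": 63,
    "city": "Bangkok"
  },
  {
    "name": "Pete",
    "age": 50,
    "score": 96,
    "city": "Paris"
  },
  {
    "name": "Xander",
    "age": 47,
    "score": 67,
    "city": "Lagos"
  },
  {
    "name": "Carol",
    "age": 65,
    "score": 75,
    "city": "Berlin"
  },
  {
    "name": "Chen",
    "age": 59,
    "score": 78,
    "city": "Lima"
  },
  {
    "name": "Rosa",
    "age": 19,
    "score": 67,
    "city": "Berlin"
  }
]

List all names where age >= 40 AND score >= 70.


Checking both conditions:
  Eve (age=24, score=66) -> no
  Alice (age=43, score=63) -> no
  Pete (age=50, score=96) -> YES
  Xander (age=47, score=67) -> no
  Carol (age=65, score=75) -> YES
  Chen (age=59, score=78) -> YES
  Rosa (age=19, score=67) -> no


ANSWER: Pete, Carol, Chen


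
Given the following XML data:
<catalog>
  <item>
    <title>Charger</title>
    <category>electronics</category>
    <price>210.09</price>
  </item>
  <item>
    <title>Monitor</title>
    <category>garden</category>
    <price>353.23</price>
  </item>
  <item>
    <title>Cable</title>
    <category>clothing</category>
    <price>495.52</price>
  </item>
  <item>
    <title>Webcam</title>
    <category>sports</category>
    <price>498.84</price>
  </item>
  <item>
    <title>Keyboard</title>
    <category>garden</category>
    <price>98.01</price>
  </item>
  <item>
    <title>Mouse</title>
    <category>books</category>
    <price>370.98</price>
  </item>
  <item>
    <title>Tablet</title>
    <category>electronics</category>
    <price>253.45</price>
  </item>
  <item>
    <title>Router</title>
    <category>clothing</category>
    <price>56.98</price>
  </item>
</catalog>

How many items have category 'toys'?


Scanning <item> elements for <category>toys</category>:
Count: 0

ANSWER: 0


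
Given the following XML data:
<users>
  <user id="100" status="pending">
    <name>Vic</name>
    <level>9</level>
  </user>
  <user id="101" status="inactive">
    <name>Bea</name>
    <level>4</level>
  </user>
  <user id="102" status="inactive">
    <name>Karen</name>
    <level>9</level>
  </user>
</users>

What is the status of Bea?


Finding user with name = Bea
user id="101" status="inactive"

ANSWER: inactive


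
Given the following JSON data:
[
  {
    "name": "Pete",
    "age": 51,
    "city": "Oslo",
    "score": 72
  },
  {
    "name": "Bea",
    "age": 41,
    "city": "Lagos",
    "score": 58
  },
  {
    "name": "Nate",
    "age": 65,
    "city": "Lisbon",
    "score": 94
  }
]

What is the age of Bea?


Looking up record where name = Bea
Record index: 1
Field 'age' = 41

ANSWER: 41


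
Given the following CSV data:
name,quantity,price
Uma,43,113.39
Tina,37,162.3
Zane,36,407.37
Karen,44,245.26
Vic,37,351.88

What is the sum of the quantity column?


Values in 'quantity' column:
  Row 1: 43
  Row 2: 37
  Row 3: 36
  Row 4: 44
  Row 5: 37
Sum = 43 + 37 + 36 + 44 + 37 = 197

ANSWER: 197


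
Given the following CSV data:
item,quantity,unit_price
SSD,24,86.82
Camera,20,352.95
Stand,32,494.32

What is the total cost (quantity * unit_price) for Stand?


Row: Stand
quantity = 32
unit_price = 494.32
total = 32 * 494.32 = 15818.24

ANSWER: 15818.24


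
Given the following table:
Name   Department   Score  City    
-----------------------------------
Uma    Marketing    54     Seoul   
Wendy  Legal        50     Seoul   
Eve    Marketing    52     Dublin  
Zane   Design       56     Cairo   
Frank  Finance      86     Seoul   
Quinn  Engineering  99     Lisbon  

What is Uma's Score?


Row 1: Uma
Score = 54

ANSWER: 54


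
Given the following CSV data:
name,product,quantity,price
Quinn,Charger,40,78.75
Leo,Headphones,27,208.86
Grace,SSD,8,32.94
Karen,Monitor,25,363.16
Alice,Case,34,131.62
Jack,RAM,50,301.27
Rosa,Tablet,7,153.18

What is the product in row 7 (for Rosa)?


Row 7: Rosa
Column 'product' = Tablet

ANSWER: Tablet


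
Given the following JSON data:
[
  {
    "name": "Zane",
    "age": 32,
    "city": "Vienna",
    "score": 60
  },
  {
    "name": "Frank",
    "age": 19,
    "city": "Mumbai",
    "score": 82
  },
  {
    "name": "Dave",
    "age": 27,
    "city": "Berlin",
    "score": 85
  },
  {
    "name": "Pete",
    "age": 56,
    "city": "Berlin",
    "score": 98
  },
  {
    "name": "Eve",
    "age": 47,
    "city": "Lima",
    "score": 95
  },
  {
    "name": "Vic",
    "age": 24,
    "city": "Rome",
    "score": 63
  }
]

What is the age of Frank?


Looking up record where name = Frank
Record index: 1
Field 'age' = 19

ANSWER: 19


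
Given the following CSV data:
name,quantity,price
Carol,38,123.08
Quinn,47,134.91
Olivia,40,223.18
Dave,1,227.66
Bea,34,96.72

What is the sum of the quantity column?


Values in 'quantity' column:
  Row 1: 38
  Row 2: 47
  Row 3: 40
  Row 4: 1
  Row 5: 34
Sum = 38 + 47 + 40 + 1 + 34 = 160

ANSWER: 160


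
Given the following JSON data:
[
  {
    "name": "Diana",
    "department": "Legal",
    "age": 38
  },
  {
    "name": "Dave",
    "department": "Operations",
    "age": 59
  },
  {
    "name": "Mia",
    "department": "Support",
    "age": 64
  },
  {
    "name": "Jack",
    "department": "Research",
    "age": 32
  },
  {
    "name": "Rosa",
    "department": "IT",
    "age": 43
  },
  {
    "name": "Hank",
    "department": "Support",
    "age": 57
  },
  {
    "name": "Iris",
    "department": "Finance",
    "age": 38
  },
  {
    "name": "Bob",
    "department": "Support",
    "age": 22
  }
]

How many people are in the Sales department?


Scanning records for department = Sales
  No matches found
Count: 0

ANSWER: 0


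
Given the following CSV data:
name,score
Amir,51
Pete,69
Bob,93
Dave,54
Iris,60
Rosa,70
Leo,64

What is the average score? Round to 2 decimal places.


Scores: 51, 69, 93, 54, 60, 70, 64
Sum = 461
Count = 7
Average = 461 / 7 = 65.86

ANSWER: 65.86


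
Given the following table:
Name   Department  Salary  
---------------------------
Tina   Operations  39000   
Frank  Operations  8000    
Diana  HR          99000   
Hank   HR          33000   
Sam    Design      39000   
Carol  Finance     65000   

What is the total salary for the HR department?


HR department members:
  Diana: 99000
  Hank: 33000
Total = 99000 + 33000 = 132000

ANSWER: 132000


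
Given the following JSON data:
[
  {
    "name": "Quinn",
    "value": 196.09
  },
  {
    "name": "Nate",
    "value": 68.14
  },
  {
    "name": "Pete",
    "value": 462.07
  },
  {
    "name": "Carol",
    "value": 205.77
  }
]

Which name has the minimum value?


Comparing values:
  Quinn: 196.09
  Nate: 68.14
  Pete: 462.07
  Carol: 205.77
Minimum: Nate (68.14)

ANSWER: Nate


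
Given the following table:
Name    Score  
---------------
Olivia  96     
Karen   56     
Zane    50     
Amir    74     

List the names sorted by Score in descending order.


Sorting by Score (descending):
  Olivia: 96
  Amir: 74
  Karen: 56
  Zane: 50


ANSWER: Olivia, Amir, Karen, Zane


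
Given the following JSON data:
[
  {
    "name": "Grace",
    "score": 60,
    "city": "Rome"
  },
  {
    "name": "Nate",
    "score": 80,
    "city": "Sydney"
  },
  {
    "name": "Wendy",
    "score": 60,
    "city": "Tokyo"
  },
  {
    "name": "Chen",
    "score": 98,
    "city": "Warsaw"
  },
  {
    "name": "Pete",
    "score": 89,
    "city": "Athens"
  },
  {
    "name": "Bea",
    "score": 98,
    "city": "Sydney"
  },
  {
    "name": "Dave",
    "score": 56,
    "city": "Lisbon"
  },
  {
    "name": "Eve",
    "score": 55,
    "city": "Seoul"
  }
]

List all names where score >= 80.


Filtering records where score >= 80:
  Grace (score=60) -> no
  Nate (score=80) -> YES
  Wendy (score=60) -> no
  Chen (score=98) -> YES
  Pete (score=89) -> YES
  Bea (score=98) -> YES
  Dave (score=56) -> no
  Eve (score=55) -> no


ANSWER: Nate, Chen, Pete, Bea


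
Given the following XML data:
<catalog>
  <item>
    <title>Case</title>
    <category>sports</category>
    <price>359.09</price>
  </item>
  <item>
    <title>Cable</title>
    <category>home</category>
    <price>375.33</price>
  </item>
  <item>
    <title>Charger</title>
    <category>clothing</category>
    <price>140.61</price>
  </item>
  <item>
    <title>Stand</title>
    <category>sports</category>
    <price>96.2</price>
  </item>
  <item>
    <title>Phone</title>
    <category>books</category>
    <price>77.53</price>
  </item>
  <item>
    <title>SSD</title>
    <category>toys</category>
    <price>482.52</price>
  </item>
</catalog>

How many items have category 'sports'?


Scanning <item> elements for <category>sports</category>:
  Item 1: Case -> MATCH
  Item 4: Stand -> MATCH
Count: 2

ANSWER: 2


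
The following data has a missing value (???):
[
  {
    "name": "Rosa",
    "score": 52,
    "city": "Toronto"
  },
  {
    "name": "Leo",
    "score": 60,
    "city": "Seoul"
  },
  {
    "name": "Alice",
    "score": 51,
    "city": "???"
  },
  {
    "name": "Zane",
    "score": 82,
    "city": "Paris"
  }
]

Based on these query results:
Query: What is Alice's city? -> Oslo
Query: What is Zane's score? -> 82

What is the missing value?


The missing value is Alice's city
From query: Alice's city = Oslo

ANSWER: Oslo


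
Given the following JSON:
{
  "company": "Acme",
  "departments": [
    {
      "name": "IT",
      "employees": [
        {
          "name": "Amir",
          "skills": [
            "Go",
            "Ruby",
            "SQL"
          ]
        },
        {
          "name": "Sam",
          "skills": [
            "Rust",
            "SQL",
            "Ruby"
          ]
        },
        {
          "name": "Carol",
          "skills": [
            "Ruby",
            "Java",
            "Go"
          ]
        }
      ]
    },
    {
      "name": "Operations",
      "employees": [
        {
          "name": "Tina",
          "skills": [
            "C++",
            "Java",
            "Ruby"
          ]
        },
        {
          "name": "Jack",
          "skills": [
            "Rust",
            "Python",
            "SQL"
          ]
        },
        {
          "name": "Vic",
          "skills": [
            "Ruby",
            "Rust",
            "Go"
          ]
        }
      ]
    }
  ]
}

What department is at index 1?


Path: departments[1].name
Value: Operations

ANSWER: Operations


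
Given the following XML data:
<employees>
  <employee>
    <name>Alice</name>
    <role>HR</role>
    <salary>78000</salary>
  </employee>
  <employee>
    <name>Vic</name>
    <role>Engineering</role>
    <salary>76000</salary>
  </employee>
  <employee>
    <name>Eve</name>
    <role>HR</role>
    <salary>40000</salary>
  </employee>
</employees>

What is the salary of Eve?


Searching for <employee> with <name>Eve</name>
Found at position 3
<salary>40000</salary>

ANSWER: 40000


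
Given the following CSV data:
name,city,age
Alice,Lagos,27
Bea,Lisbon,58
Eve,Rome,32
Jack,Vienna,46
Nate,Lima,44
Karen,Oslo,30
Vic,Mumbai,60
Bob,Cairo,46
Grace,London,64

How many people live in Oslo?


Scanning city column for 'Oslo':
  Row 6: Karen -> MATCH
Total matches: 1

ANSWER: 1


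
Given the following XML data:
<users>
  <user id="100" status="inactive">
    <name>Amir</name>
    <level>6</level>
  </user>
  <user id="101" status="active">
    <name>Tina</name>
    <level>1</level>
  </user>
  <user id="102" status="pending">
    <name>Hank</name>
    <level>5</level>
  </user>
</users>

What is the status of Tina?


Finding user with name = Tina
user id="101" status="active"

ANSWER: active


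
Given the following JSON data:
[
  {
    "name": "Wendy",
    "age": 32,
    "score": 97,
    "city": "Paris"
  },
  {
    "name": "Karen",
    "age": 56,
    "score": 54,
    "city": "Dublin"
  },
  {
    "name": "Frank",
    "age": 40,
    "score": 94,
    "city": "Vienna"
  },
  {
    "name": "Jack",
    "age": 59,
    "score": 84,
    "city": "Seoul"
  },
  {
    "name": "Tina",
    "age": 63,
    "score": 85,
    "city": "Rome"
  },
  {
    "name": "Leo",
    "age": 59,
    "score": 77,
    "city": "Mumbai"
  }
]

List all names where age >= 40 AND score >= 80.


Checking both conditions:
  Wendy (age=32, score=97) -> no
  Karen (age=56, score=54) -> no
  Frank (age=40, score=94) -> YES
  Jack (age=59, score=84) -> YES
  Tina (age=63, score=85) -> YES
  Leo (age=59, score=77) -> no


ANSWER: Frank, Jack, Tina


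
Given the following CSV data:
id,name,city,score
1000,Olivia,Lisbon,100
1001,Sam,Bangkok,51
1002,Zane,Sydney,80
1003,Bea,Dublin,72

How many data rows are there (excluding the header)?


Counting rows (excluding header):
Header: id,name,city,score
Data rows: 4

ANSWER: 4


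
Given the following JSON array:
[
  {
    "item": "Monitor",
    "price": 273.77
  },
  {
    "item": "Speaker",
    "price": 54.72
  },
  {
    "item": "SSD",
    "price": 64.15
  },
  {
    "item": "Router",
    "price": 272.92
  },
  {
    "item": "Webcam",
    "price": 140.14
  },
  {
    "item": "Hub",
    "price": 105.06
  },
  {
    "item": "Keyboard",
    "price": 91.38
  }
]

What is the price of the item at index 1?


Array index 1 -> Speaker
price = 54.72

ANSWER: 54.72


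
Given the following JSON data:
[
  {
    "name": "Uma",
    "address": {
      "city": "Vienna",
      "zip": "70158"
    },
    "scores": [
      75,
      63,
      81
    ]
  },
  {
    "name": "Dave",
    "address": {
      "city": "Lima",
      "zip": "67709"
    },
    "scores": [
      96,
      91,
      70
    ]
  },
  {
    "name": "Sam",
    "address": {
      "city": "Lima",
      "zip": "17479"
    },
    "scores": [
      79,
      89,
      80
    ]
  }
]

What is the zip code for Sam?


Path: records[2].address.zip
Value: 17479

ANSWER: 17479


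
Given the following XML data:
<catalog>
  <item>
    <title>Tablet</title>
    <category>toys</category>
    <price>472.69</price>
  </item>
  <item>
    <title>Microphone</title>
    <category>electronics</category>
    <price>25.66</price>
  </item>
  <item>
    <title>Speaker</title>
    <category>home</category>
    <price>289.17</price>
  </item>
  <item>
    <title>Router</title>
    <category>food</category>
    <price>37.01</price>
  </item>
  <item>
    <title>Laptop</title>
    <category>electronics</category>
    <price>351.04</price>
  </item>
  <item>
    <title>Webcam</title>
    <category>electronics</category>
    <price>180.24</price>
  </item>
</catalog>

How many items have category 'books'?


Scanning <item> elements for <category>books</category>:
Count: 0

ANSWER: 0


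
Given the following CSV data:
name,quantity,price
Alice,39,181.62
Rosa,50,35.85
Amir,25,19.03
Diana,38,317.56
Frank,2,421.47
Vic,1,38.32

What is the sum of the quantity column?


Values in 'quantity' column:
  Row 1: 39
  Row 2: 50
  Row 3: 25
  Row 4: 38
  Row 5: 2
  Row 6: 1
Sum = 39 + 50 + 25 + 38 + 2 + 1 = 155

ANSWER: 155


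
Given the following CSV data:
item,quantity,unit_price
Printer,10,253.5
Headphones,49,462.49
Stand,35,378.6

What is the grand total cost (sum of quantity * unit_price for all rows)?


Computing row totals:
  Printer: 10 * 253.5 = 2535.0
  Headphones: 49 * 462.49 = 22662.01
  Stand: 35 * 378.6 = 13251.0
Grand total = 2535.0 + 22662.01 + 13251.0 = 38448.01

ANSWER: 38448.01


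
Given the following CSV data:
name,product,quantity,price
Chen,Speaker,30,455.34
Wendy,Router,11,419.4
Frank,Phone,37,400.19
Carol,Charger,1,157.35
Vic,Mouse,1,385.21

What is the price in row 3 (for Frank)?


Row 3: Frank
Column 'price' = 400.19

ANSWER: 400.19


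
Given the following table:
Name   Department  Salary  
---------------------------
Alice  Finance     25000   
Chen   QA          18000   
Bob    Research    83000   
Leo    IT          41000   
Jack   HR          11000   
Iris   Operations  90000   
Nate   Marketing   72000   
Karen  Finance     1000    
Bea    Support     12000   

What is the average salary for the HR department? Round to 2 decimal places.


HR department members:
  Jack: 11000
Sum = 11000
Count = 1
Average = 11000 / 1 = 11000.00

ANSWER: 11000.00


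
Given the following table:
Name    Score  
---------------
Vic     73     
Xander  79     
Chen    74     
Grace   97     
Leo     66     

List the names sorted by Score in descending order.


Sorting by Score (descending):
  Grace: 97
  Xander: 79
  Chen: 74
  Vic: 73
  Leo: 66


ANSWER: Grace, Xander, Chen, Vic, Leo


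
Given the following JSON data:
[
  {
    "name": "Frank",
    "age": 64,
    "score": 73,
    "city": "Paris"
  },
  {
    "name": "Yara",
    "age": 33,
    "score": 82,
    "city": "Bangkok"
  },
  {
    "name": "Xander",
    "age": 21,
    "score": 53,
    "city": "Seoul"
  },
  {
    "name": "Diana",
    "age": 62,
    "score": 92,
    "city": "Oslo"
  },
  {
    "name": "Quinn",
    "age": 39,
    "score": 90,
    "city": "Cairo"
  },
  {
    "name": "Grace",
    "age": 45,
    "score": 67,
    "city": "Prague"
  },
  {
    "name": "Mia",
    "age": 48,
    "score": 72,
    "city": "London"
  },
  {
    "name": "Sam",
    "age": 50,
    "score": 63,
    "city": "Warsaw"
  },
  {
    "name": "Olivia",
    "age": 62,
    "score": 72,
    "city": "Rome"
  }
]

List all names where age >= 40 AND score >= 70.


Checking both conditions:
  Frank (age=64, score=73) -> YES
  Yara (age=33, score=82) -> no
  Xander (age=21, score=53) -> no
  Diana (age=62, score=92) -> YES
  Quinn (age=39, score=90) -> no
  Grace (age=45, score=67) -> no
  Mia (age=48, score=72) -> YES
  Sam (age=50, score=63) -> no
  Olivia (age=62, score=72) -> YES


ANSWER: Frank, Diana, Mia, Olivia


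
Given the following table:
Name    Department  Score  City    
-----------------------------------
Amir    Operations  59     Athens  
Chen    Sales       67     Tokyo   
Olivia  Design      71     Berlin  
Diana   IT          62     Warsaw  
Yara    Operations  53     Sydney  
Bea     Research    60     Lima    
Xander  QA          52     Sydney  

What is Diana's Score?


Row 4: Diana
Score = 62

ANSWER: 62


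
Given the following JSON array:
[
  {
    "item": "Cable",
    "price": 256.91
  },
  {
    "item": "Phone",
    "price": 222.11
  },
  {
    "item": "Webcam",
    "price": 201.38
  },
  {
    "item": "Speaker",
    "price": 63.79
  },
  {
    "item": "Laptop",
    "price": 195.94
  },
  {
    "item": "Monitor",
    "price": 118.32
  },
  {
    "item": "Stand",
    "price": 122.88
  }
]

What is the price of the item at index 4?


Array index 4 -> Laptop
price = 195.94

ANSWER: 195.94


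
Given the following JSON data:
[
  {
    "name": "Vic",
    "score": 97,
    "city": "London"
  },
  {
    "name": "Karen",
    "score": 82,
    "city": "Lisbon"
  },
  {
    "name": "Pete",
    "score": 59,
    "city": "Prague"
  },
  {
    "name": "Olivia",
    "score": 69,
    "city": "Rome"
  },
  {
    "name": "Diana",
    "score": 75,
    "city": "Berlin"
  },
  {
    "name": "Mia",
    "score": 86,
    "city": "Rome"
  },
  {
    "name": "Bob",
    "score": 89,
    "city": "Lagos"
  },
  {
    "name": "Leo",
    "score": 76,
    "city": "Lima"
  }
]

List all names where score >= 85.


Filtering records where score >= 85:
  Vic (score=97) -> YES
  Karen (score=82) -> no
  Pete (score=59) -> no
  Olivia (score=69) -> no
  Diana (score=75) -> no
  Mia (score=86) -> YES
  Bob (score=89) -> YES
  Leo (score=76) -> no


ANSWER: Vic, Mia, Bob


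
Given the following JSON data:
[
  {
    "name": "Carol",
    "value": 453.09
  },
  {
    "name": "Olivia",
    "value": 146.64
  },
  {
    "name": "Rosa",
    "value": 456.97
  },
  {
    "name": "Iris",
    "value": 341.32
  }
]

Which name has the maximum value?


Comparing values:
  Carol: 453.09
  Olivia: 146.64
  Rosa: 456.97
  Iris: 341.32
Maximum: Rosa (456.97)

ANSWER: Rosa


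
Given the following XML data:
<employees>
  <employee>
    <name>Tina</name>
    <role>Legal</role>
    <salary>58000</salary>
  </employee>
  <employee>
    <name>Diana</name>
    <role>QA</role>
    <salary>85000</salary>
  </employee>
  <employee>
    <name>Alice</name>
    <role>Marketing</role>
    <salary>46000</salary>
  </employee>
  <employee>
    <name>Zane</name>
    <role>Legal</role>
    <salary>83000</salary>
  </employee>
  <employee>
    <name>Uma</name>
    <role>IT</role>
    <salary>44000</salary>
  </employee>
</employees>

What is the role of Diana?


Searching for <employee> with <name>Diana</name>
Found at position 2
<role>QA</role>

ANSWER: QA


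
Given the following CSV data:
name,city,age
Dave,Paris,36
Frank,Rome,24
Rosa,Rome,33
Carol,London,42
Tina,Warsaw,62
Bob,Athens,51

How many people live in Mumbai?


Scanning city column for 'Mumbai':
Total matches: 0

ANSWER: 0


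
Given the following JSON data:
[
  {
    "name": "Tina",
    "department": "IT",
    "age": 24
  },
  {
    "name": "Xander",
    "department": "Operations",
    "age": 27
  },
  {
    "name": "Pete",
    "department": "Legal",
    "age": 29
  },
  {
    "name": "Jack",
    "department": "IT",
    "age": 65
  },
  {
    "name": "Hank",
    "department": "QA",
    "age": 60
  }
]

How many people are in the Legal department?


Scanning records for department = Legal
  Record 2: Pete
Count: 1

ANSWER: 1


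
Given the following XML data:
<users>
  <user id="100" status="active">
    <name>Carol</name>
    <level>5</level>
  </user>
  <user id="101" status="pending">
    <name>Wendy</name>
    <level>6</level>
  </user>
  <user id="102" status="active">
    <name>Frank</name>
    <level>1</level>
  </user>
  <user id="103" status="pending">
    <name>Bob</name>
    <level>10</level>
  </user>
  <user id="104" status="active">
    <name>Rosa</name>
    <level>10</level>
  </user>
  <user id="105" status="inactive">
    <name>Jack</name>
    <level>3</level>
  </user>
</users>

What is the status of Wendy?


Finding user with name = Wendy
user id="101" status="pending"

ANSWER: pending


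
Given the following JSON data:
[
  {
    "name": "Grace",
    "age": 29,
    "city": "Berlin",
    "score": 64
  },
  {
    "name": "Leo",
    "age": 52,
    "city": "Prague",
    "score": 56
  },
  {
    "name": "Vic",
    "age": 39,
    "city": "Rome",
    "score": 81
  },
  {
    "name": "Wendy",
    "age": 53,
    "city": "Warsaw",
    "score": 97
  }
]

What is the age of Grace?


Looking up record where name = Grace
Record index: 0
Field 'age' = 29

ANSWER: 29


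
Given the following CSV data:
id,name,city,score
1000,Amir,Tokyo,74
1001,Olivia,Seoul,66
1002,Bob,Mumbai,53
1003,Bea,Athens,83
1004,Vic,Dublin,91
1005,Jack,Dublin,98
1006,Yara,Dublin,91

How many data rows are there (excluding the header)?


Counting rows (excluding header):
Header: id,name,city,score
Data rows: 7

ANSWER: 7


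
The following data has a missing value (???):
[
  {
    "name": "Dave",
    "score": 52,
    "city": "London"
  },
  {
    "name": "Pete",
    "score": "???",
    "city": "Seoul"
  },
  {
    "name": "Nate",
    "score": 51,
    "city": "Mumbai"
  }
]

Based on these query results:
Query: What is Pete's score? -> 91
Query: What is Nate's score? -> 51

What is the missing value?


The missing value is Pete's score
From query: Pete's score = 91

ANSWER: 91


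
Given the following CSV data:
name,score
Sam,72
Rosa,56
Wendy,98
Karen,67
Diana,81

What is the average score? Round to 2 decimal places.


Scores: 72, 56, 98, 67, 81
Sum = 374
Count = 5
Average = 374 / 5 = 74.80

ANSWER: 74.80


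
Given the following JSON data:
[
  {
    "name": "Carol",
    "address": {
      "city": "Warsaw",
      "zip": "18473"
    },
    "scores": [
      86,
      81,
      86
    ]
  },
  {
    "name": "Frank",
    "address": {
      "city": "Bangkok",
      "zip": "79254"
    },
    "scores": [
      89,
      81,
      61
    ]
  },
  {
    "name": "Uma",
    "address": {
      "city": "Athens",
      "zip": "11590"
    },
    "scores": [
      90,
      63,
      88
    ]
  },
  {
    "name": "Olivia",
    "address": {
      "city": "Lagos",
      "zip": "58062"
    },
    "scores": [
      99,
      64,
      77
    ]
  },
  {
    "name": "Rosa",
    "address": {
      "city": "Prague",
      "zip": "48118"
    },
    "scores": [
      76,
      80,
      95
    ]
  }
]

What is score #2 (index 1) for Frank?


Path: records[1].scores[1]
Value: 81

ANSWER: 81


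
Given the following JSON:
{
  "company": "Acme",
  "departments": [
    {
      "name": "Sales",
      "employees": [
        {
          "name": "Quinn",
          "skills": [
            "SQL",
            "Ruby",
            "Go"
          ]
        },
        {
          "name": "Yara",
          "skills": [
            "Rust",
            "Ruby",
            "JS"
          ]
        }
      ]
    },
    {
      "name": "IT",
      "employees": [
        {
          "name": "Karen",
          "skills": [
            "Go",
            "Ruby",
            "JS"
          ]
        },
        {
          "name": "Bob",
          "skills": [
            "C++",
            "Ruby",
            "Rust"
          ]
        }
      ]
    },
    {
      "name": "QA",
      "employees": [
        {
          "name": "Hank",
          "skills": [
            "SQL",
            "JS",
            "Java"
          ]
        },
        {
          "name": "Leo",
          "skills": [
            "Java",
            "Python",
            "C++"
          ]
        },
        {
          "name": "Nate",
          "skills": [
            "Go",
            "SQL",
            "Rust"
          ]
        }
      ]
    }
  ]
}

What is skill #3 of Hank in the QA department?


Path: departments[2].employees[0].skills[2]
Value: Java

ANSWER: Java


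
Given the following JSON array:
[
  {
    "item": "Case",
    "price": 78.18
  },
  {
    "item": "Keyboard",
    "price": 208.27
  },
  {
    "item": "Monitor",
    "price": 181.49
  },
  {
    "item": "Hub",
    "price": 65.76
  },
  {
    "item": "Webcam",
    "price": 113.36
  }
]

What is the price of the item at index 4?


Array index 4 -> Webcam
price = 113.36

ANSWER: 113.36


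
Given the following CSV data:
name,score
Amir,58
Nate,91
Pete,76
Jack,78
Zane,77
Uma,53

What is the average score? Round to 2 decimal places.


Scores: 58, 91, 76, 78, 77, 53
Sum = 433
Count = 6
Average = 433 / 6 = 72.17

ANSWER: 72.17


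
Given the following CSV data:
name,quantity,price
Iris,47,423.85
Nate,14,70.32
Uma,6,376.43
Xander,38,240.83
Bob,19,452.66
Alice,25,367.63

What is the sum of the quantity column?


Values in 'quantity' column:
  Row 1: 47
  Row 2: 14
  Row 3: 6
  Row 4: 38
  Row 5: 19
  Row 6: 25
Sum = 47 + 14 + 6 + 38 + 19 + 25 = 149

ANSWER: 149


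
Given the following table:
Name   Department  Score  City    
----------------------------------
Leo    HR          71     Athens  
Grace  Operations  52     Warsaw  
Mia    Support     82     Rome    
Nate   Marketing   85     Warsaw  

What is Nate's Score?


Row 4: Nate
Score = 85

ANSWER: 85


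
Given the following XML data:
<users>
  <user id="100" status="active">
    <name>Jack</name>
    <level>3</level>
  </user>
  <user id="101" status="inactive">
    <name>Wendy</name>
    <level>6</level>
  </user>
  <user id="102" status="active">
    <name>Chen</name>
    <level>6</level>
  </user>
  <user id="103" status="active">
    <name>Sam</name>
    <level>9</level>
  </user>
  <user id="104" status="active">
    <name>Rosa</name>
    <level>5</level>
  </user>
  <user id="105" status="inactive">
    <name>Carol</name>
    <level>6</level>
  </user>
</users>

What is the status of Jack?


Finding user with name = Jack
user id="100" status="active"

ANSWER: active


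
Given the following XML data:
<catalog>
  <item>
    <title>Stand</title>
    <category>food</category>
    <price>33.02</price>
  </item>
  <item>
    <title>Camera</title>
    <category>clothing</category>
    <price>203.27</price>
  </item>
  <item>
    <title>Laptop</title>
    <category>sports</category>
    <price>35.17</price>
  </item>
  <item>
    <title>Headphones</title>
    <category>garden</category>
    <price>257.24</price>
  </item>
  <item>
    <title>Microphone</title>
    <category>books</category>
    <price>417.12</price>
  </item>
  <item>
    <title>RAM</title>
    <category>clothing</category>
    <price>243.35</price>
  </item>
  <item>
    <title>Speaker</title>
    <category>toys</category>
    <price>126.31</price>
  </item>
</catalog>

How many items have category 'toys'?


Scanning <item> elements for <category>toys</category>:
  Item 7: Speaker -> MATCH
Count: 1

ANSWER: 1


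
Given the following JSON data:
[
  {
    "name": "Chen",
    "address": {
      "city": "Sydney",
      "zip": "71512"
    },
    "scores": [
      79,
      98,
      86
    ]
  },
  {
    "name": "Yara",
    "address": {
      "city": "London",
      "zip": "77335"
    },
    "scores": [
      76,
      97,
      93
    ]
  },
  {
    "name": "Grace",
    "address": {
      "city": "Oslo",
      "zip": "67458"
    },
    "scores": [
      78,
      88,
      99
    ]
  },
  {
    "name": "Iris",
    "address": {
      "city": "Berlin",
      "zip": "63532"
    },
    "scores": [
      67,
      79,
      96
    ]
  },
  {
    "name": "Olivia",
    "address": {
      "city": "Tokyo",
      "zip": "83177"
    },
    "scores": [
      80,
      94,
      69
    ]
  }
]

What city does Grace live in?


Path: records[2].address.city
Value: Oslo

ANSWER: Oslo


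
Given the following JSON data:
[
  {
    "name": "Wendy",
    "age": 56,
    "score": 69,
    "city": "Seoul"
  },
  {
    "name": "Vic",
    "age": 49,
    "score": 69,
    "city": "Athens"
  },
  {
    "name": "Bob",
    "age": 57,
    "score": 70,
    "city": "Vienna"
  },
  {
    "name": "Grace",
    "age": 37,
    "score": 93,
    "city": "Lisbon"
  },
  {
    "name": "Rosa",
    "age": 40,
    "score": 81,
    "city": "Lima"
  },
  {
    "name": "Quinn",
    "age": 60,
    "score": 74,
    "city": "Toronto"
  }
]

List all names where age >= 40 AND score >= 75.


Checking both conditions:
  Wendy (age=56, score=69) -> no
  Vic (age=49, score=69) -> no
  Bob (age=57, score=70) -> no
  Grace (age=37, score=93) -> no
  Rosa (age=40, score=81) -> YES
  Quinn (age=60, score=74) -> no


ANSWER: Rosa


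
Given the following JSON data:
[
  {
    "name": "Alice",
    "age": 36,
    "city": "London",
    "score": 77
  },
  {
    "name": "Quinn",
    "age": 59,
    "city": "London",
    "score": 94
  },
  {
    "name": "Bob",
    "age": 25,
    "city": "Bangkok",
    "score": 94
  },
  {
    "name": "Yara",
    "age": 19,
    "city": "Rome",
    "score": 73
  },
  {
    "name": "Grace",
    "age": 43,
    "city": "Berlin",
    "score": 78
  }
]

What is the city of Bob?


Looking up record where name = Bob
Record index: 2
Field 'city' = Bangkok

ANSWER: Bangkok


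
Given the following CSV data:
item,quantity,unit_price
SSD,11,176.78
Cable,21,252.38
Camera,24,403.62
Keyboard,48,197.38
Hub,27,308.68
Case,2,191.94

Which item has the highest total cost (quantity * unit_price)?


Computing row totals:
  SSD: 1944.58
  Cable: 5299.98
  Camera: 9686.88
  Keyboard: 9474.24
  Hub: 8334.36
  Case: 383.88
Maximum: Camera (9686.88)

ANSWER: Camera


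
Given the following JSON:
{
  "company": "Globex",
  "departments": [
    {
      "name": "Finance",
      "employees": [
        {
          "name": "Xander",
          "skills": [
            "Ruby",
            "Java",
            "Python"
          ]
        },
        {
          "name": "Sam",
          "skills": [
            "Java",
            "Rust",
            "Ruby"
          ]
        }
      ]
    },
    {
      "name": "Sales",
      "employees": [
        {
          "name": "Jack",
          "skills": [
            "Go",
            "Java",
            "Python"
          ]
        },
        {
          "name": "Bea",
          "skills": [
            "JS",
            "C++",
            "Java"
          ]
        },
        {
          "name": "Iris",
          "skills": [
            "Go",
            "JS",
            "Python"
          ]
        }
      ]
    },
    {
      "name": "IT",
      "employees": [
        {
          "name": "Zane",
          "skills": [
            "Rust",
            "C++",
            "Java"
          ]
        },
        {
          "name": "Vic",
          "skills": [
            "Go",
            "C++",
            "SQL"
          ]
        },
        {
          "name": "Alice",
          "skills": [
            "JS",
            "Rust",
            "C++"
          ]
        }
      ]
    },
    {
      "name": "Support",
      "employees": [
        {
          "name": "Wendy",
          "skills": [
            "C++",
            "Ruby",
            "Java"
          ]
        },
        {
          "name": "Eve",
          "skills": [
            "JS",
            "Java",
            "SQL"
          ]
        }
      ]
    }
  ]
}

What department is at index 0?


Path: departments[0].name
Value: Finance

ANSWER: Finance
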